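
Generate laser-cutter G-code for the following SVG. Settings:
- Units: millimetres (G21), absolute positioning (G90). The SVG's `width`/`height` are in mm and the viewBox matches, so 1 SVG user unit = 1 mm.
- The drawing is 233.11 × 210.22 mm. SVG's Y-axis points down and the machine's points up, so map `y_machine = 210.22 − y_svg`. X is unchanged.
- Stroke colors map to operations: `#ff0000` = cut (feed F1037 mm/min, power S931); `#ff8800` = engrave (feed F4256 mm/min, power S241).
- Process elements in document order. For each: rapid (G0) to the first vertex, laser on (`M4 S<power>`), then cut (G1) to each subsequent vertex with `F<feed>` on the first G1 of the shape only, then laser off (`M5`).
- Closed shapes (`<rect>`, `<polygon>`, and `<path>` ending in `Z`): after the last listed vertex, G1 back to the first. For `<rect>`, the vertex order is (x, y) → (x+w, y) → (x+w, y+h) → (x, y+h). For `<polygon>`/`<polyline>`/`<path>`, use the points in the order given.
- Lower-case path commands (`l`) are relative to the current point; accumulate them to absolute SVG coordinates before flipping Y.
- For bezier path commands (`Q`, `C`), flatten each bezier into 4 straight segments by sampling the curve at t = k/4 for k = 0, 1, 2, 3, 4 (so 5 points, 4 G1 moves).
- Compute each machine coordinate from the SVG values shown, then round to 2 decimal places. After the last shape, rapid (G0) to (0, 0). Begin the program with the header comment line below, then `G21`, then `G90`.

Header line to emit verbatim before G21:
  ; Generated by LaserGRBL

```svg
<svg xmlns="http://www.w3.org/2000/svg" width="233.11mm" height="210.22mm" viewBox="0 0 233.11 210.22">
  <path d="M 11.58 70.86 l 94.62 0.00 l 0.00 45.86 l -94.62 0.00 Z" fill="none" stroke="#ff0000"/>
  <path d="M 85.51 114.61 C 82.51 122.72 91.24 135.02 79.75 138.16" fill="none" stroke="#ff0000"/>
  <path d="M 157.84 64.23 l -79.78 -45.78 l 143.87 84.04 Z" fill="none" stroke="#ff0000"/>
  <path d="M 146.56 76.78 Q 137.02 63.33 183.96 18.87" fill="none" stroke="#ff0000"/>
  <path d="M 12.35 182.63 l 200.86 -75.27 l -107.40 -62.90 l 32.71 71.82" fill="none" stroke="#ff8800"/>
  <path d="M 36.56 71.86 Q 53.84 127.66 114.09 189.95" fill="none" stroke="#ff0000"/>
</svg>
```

; Generated by LaserGRBL
G21
G90
G0 X11.58 Y139.36
M4 S931
G1 X106.20 Y139.36 F1037
G1 X106.20 Y93.50
G1 X11.58 Y93.50
G1 X11.58 Y139.36
M5
G0 X85.51 Y95.61
M4 S931
G1 X84.96 Y88.95 F1037
G1 X85.81 Y81.97
G1 X85.08 Y75.92
G1 X79.75 Y72.06
M5
G0 X157.84 Y145.99
M4 S931
G1 X78.06 Y191.77 F1037
G1 X221.93 Y107.73
G1 X157.84 Y145.99
M5
G0 X146.56 Y133.44
M4 S931
G1 X145.32 Y142.10 F1037
G1 X151.14 Y154.64
G1 X164.02 Y171.06
G1 X183.96 Y191.35
M5
G0 X12.35 Y27.59
M4 S241
G1 X213.21 Y102.86 F4256
G1 X105.81 Y165.76
G1 X138.52 Y93.94
M5
G0 X36.56 Y138.36
M4 S931
G1 X47.89 Y110.05 F1037
G1 X64.58 Y80.94
G1 X86.65 Y51.01
G1 X114.09 Y20.27
M5
G0 X0.00 Y0.00

viewBox `0 0 233.11 210.22` with mm width/height → 1 unit = 1 mm. Flip: y_m = 210.22 − y_svg.

**Shape 1** — `<path>` rectangle, stroke `#ff0000` → cut (S931, F1037). Machine vertices: (11.58,139.36) → (106.20,139.36) → (106.20,93.50) → (11.58,93.50) → (11.58,139.36). Closed: final G1 returns to the first vertex.

**Shape 2** — `<path>` cubic bezier, stroke `#ff0000` → cut (S931, F1037). Control points (SVG): P0=(85.51,114.61), P1=(82.51,122.72), P2=(91.24,135.02), P3=(79.75,138.16); sampled at t=k/4. Machine vertices: (85.51,95.61) → (84.96,88.95) → (85.81,81.97) → (85.08,75.92) → (79.75,72.06). Open path.

**Shape 3** — `<path>` closed polygon, stroke `#ff0000` → cut (S931, F1037). Machine vertices: (157.84,145.99) → (78.06,191.77) → (221.93,107.73) → (157.84,145.99). Closed: final G1 returns to the first vertex.

**Shape 4** — `<path>` quadratic bezier, stroke `#ff0000` → cut (S931, F1037). Control points (SVG): P0=(146.56,76.78), P1=(137.02,63.33), P2=(183.96,18.87); sampled at t=k/4. Machine vertices: (146.56,133.44) → (145.32,142.10) → (151.14,154.64) → (164.02,171.06) → (183.96,191.35). Open path.

**Shape 5** — `<path>` open polyline, stroke `#ff8800` → engrave (S241, F4256). Machine vertices: (12.35,27.59) → (213.21,102.86) → (105.81,165.76) → (138.52,93.94). Open path.

**Shape 6** — `<path>` quadratic bezier, stroke `#ff0000` → cut (S931, F1037). Control points (SVG): P0=(36.56,71.86), P1=(53.84,127.66), P2=(114.09,189.95); sampled at t=k/4. Machine vertices: (36.56,138.36) → (47.89,110.05) → (64.58,80.94) → (86.65,51.01) → (114.09,20.27). Open path.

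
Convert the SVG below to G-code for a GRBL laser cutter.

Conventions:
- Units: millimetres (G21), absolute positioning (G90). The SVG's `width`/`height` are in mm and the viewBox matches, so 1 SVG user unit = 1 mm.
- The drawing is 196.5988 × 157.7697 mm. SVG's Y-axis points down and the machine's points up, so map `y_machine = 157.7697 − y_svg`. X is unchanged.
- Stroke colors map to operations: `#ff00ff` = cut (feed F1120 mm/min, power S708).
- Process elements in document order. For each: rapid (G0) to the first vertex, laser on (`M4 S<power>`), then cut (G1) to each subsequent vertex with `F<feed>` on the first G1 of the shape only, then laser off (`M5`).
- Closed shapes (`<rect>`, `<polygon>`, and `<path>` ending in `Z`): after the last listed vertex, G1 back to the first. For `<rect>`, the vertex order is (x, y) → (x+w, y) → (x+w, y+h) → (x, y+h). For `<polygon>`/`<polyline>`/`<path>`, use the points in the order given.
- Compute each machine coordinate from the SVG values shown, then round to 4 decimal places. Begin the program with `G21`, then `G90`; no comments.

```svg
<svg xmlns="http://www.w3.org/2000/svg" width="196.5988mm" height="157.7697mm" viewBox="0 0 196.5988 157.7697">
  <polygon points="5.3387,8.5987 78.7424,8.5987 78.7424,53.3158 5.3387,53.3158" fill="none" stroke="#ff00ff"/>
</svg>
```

1 u = 1 mm; y_m = 157.7697 − y.

[1] `<polygon>` rectangle, #ff00ff→cut S708 F1120: (5.3387,149.1710) → (78.7424,149.1710) → (78.7424,104.4539) → (5.3387,104.4539) → (5.3387,149.1710) (closed)

G21
G90
G0 X5.3387 Y149.1710
M4 S708
G1 X78.7424 Y149.1710 F1120
G1 X78.7424 Y104.4539
G1 X5.3387 Y104.4539
G1 X5.3387 Y149.1710
M5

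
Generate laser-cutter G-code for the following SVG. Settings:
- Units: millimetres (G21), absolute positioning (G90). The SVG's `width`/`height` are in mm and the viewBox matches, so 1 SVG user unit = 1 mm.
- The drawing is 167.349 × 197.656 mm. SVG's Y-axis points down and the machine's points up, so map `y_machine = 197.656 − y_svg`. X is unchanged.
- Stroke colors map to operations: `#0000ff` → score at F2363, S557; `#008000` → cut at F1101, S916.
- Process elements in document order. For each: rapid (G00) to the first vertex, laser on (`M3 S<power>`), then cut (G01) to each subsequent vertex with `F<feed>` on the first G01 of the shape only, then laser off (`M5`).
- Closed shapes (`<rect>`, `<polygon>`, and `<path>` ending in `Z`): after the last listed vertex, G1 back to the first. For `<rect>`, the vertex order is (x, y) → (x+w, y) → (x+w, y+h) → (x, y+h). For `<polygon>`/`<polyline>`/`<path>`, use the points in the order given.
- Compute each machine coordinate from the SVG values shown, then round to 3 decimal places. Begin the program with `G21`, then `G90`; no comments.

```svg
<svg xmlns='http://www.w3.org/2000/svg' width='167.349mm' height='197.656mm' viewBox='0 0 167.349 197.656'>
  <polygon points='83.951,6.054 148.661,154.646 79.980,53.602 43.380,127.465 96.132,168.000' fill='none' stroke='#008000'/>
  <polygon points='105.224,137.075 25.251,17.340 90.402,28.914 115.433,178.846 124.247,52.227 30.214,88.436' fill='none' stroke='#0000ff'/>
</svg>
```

1 u = 1 mm; y_m = 197.656 − y.

[1] `<polygon>` closed polygon, #008000→cut S916 F1101: (83.951,191.602) → (148.661,43.010) → (79.980,144.054) → (43.380,70.191) → (96.132,29.656) → (83.951,191.602) (closed)

[2] `<polygon>` closed polygon, #0000ff→score S557 F2363: (105.224,60.581) → (25.251,180.316) → (90.402,168.742) → (115.433,18.810) → (124.247,145.429) → (30.214,109.220) → (105.224,60.581) (closed)

G21
G90
G00 X83.951 Y191.602
M3 S916
G01 X148.661 Y43.010 F1101
G01 X79.980 Y144.054
G01 X43.380 Y70.191
G01 X96.132 Y29.656
G01 X83.951 Y191.602
M5
G00 X105.224 Y60.581
M3 S557
G01 X25.251 Y180.316 F2363
G01 X90.402 Y168.742
G01 X115.433 Y18.810
G01 X124.247 Y145.429
G01 X30.214 Y109.220
G01 X105.224 Y60.581
M5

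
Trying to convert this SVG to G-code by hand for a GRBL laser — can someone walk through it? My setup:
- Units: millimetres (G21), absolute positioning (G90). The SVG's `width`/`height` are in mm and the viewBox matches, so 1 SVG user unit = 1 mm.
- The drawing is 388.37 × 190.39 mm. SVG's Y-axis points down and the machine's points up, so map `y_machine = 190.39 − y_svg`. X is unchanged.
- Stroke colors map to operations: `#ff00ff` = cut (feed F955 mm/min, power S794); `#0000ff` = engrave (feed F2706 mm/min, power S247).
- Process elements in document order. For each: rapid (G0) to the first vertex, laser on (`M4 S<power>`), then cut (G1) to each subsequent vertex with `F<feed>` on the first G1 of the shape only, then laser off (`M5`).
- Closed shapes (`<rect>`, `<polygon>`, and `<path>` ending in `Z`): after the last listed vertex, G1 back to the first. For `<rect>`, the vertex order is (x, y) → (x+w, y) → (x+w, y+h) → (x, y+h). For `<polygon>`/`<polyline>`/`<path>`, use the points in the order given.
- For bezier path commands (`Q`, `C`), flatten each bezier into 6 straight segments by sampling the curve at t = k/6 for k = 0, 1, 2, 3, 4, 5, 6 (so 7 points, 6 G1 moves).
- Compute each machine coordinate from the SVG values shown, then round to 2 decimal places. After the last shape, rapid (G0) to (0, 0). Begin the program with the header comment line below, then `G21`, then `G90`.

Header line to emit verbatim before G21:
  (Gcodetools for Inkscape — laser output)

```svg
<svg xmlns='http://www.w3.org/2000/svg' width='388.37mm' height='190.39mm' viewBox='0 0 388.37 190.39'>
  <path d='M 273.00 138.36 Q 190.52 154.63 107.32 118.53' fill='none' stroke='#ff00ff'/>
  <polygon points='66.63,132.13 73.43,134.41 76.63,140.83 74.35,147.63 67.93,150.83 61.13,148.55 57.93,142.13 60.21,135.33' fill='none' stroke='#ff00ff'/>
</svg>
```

(Gcodetools for Inkscape — laser output)
G21
G90
G0 X273.00 Y52.03
M4 S794
G1 X245.49 Y48.06 F955
G1 X217.93 Y47.00
G1 X190.34 Y48.85
G1 X162.71 Y53.61
G1 X135.03 Y61.28
G1 X107.32 Y71.86
M5
G0 X66.63 Y58.26
M4 S794
G1 X73.43 Y55.98 F955
G1 X76.63 Y49.56
G1 X74.35 Y42.76
G1 X67.93 Y39.56
G1 X61.13 Y41.84
G1 X57.93 Y48.26
G1 X60.21 Y55.06
G1 X66.63 Y58.26
M5
G0 X0.00 Y0.00

Since the viewBox matches the mm dimensions, user units are millimetres directly. The only transform is the Y-flip y_m = 190.39 − y_svg.

Shape 1 is a quadratic bezier drawn with `<path>`. Its stroke #ff00ff means cut at S794, F955. After flipping Y the toolpath is (273.00,52.03) → (245.49,48.06) → (217.93,47.00) → (190.34,48.85) → (162.71,53.61) → (135.03,61.28) → (107.32,71.86).

Shape 2 is a regular polygon drawn with `<polygon>`. Its stroke #ff00ff means cut at S794, F955. After flipping Y the toolpath is (66.63,58.26) → (73.43,55.98) → (76.63,49.56) → (74.35,42.76) → (67.93,39.56) → (61.13,41.84) → (57.93,48.26) → (60.21,55.06) → (66.63,58.26), returning to the start.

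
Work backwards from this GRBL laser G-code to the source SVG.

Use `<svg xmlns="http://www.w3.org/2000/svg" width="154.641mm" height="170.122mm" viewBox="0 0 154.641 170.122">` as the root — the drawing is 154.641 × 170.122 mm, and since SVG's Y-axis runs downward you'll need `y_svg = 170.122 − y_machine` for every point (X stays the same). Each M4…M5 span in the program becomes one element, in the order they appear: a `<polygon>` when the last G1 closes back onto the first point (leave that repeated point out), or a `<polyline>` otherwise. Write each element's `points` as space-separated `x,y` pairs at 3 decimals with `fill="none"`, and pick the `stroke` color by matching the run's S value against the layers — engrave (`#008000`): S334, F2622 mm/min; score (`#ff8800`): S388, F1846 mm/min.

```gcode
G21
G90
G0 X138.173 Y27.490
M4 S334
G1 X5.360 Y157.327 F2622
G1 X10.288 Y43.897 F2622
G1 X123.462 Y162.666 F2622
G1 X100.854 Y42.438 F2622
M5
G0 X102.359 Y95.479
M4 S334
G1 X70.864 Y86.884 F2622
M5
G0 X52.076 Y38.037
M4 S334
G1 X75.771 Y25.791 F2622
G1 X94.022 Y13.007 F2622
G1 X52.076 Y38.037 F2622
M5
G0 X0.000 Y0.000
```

<svg xmlns="http://www.w3.org/2000/svg" width="154.641mm" height="170.122mm" viewBox="0 0 154.641 170.122">
  <polyline points="138.173,142.632 5.360,12.795 10.288,126.225 123.462,7.456 100.854,127.684" fill="none" stroke="#008000"/>
  <polyline points="102.359,74.643 70.864,83.238" fill="none" stroke="#008000"/>
  <polygon points="52.076,132.085 75.771,144.331 94.022,157.115" fill="none" stroke="#008000"/>
</svg>

Each laser-on run becomes one SVG element. Flip Y back into SVG space with y_svg = 170.122 − y_machine. Every run uses S334, so all elements get stroke `#008000` (engrave).

Run 1: The run is open, so emit a `<polyline>` with points (Y-flipped): 138.173,142.632 5.360,12.795 10.288,126.225 123.462,7.456 100.854,127.684.

Run 2: The run is open, so emit a `<polyline>` with points (Y-flipped): 102.359,74.643 70.864,83.238.

Run 3: The run returns to its start, so emit a `<polygon>` with points (Y-flipped): 52.076,132.085 75.771,144.331 94.022,157.115.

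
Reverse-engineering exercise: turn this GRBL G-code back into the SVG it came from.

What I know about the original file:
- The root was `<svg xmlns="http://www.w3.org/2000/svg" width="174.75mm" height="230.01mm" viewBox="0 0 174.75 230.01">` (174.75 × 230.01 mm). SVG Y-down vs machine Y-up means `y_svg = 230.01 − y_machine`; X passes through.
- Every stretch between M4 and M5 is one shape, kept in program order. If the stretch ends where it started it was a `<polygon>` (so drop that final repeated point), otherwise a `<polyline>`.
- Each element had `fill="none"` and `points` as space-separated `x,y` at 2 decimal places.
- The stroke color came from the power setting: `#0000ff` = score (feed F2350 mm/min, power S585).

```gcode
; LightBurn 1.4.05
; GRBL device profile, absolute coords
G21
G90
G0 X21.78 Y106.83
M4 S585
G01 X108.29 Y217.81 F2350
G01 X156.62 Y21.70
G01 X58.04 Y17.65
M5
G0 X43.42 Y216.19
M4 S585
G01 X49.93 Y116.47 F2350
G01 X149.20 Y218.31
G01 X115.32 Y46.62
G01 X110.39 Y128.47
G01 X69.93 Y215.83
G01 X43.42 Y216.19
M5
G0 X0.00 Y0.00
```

<svg xmlns="http://www.w3.org/2000/svg" width="174.75mm" height="230.01mm" viewBox="0 0 174.75 230.01">
  <polyline points="21.78,123.18 108.29,12.20 156.62,208.31 58.04,212.36" fill="none" stroke="#0000ff"/>
  <polygon points="43.42,13.82 49.93,113.54 149.20,11.70 115.32,183.39 110.39,101.54 69.93,14.18" fill="none" stroke="#0000ff"/>
</svg>

Machine Y-up, SVG Y-down with viewBox height 230.01, so y_svg = 230.01 − y_machine; X carries over. Every run uses S585, so all elements get stroke `#0000ff` (score).

Run 1: The run is open, so emit a `<polyline>` with points (Y-flipped): 21.78,123.18 108.29,12.20 156.62,208.31 58.04,212.36.

Run 2: The run returns to its start, so emit a `<polygon>` with points (Y-flipped): 43.42,13.82 49.93,113.54 149.20,11.70 115.32,183.39 110.39,101.54 69.93,14.18.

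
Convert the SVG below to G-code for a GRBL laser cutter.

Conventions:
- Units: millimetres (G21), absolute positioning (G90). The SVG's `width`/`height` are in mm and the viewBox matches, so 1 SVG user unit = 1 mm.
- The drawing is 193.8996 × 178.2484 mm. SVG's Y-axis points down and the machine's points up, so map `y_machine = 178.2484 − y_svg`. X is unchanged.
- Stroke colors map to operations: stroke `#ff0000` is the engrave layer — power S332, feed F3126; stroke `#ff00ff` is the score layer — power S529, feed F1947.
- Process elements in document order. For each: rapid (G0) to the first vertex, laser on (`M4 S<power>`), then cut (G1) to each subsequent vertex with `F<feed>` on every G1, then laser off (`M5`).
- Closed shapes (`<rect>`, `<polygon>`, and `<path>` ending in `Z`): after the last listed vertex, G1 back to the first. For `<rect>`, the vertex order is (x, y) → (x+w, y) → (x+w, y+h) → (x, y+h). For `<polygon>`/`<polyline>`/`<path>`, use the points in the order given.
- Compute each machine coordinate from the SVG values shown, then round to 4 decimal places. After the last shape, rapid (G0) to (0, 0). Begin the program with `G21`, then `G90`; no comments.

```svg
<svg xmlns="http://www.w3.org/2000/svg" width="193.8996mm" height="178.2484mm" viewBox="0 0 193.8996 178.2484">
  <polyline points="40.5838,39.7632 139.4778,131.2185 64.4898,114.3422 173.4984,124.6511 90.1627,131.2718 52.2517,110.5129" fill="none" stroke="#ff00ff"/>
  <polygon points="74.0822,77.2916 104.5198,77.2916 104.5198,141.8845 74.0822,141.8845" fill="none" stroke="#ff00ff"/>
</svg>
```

G21
G90
G0 X40.5838 Y138.4852
M4 S529
G1 X139.4778 Y47.0299 F1947
G1 X64.4898 Y63.9062 F1947
G1 X173.4984 Y53.5973 F1947
G1 X90.1627 Y46.9766 F1947
G1 X52.2517 Y67.7355 F1947
M5
G0 X74.0822 Y100.9568
M4 S529
G1 X104.5198 Y100.9568 F1947
G1 X104.5198 Y36.3639 F1947
G1 X74.0822 Y36.3639 F1947
G1 X74.0822 Y100.9568 F1947
M5
G0 X0.0000 Y0.0000

1 u = 1 mm; y_m = 178.2484 − y.

[1] `<polyline>` open polyline, #ff00ff→score S529 F1947: (40.5838,138.4852) → (139.4778,47.0299) → (64.4898,63.9062) → (173.4984,53.5973) → (90.1627,46.9766) → (52.2517,67.7355)

[2] `<polygon>` rectangle, #ff00ff→score S529 F1947: (74.0822,100.9568) → (104.5198,100.9568) → (104.5198,36.3639) → (74.0822,36.3639) → (74.0822,100.9568) (closed)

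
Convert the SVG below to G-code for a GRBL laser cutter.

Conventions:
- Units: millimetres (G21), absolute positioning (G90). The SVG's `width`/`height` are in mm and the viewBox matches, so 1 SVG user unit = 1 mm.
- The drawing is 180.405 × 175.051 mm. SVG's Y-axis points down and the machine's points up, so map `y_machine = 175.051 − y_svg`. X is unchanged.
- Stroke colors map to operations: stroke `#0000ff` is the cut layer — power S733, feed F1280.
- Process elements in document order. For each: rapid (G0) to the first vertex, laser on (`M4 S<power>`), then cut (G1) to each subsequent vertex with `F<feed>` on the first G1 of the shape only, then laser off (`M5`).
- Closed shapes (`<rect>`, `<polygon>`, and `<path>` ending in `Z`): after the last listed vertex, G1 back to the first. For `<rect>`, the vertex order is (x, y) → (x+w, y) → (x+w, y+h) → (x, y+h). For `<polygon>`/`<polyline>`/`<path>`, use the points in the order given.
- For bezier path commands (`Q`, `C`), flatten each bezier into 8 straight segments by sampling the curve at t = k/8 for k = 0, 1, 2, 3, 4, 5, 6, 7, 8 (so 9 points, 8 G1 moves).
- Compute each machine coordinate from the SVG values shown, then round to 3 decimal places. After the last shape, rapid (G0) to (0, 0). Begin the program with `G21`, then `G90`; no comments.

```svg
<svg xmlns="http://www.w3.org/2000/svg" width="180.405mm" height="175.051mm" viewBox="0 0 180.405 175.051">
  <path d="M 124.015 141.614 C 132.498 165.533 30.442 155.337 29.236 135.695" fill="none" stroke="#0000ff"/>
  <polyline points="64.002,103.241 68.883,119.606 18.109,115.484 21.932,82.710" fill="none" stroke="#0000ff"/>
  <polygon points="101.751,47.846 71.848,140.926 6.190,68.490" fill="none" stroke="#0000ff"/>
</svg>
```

Since the viewBox matches the mm dimensions, user units are millimetres directly. The only transform is the Y-flip y_m = 175.051 − y_svg.

Shape 1 is a cubic bezier drawn with `<path>`. Its stroke #0000ff means cut at S733, F1280. After flipping Y the toolpath is (124.015,33.437) → (122.427,26.018) → (112.954,21.509) → (98.072,19.619) → (80.259,20.061) → (61.991,22.545) → (45.747,26.781) → (34.003,32.481) → (29.236,39.356).

Shape 2 is a open polyline drawn with `<polyline>`. Its stroke #0000ff means cut at S733, F1280. After flipping Y the toolpath is (64.002,71.810) → (68.883,55.445) → (18.109,59.567) → (21.932,92.341).

Shape 3 is a regular polygon drawn with `<polygon>`. Its stroke #0000ff means cut at S733, F1280. After flipping Y the toolpath is (101.751,127.205) → (71.848,34.125) → (6.190,106.561) → (101.751,127.205), returning to the start.

G21
G90
G0 X124.015 Y33.437
M4 S733
G1 X122.427 Y26.018 F1280
G1 X112.954 Y21.509
G1 X98.072 Y19.619
G1 X80.259 Y20.061
G1 X61.991 Y22.545
G1 X45.747 Y26.781
G1 X34.003 Y32.481
G1 X29.236 Y39.356
M5
G0 X64.002 Y71.810
M4 S733
G1 X68.883 Y55.445 F1280
G1 X18.109 Y59.567
G1 X21.932 Y92.341
M5
G0 X101.751 Y127.205
M4 S733
G1 X71.848 Y34.125 F1280
G1 X6.190 Y106.561
G1 X101.751 Y127.205
M5
G0 X0.000 Y0.000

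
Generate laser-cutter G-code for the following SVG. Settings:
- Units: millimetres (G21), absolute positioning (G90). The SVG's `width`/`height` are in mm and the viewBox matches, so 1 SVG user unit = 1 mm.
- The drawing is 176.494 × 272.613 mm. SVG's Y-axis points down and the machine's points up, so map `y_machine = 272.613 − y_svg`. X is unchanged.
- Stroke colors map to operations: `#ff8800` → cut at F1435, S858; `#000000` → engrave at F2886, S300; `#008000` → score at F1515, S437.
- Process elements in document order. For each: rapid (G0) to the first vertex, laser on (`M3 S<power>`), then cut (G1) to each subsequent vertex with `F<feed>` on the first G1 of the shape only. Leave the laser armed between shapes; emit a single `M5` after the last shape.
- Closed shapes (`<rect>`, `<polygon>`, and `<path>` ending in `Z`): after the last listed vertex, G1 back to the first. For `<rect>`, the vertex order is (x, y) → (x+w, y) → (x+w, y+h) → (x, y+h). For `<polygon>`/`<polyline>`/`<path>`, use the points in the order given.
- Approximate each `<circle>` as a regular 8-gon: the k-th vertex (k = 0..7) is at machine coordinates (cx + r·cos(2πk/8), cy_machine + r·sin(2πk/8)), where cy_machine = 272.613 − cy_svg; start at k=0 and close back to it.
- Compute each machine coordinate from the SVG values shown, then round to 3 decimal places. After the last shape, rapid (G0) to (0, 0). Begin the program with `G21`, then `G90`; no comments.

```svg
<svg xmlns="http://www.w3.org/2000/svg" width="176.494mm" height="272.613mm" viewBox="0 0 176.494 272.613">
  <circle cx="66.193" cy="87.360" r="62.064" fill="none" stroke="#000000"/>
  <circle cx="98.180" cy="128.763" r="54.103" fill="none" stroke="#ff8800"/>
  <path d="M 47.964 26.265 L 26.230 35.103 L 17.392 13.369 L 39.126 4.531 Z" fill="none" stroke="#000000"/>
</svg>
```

G21
G90
G0 X128.257 Y185.253
M3 S300
G1 X110.079 Y229.139 F2886
G1 X66.193 Y247.317
G1 X22.307 Y229.139
G1 X4.129 Y185.253
G1 X22.307 Y141.367
G1 X66.193 Y123.189
G1 X110.079 Y141.367
G1 X128.257 Y185.253
G0 X152.283 Y143.850
M3 S858
G1 X136.437 Y182.107 F1435
G1 X98.180 Y197.953
G1 X59.923 Y182.107
G1 X44.077 Y143.850
G1 X59.923 Y105.593
G1 X98.180 Y89.747
G1 X136.437 Y105.593
G1 X152.283 Y143.850
G0 X47.964 Y246.348
M3 S300
G1 X26.230 Y237.510 F2886
G1 X17.392 Y259.244
G1 X39.126 Y268.082
G1 X47.964 Y246.348
M5
G0 X0.000 Y0.000

Since the viewBox matches the mm dimensions, user units are millimetres directly. The only transform is the Y-flip y_m = 272.613 − y_svg.

Shape 1 is a circle drawn with `<circle>`. Its stroke #000000 means engrave at S300, F2886. After flipping Y the toolpath is (128.257,185.253) → (110.079,229.139) → (66.193,247.317) → (22.307,229.139) → (4.129,185.253) → (22.307,141.367) → (66.193,123.189) → (110.079,141.367) → (128.257,185.253), returning to the start.

Shape 2 is a circle drawn with `<circle>`. Its stroke #ff8800 means cut at S858, F1435. After flipping Y the toolpath is (152.283,143.850) → (136.437,182.107) → (98.180,197.953) → (59.923,182.107) → (44.077,143.850) → (59.923,105.593) → (98.180,89.747) → (136.437,105.593) → (152.283,143.850), returning to the start.

Shape 3 is a regular polygon drawn with `<path>`. Its stroke #000000 means engrave at S300, F2886. After flipping Y the toolpath is (47.964,246.348) → (26.230,237.510) → (17.392,259.244) → (39.126,268.082) → (47.964,246.348), returning to the start.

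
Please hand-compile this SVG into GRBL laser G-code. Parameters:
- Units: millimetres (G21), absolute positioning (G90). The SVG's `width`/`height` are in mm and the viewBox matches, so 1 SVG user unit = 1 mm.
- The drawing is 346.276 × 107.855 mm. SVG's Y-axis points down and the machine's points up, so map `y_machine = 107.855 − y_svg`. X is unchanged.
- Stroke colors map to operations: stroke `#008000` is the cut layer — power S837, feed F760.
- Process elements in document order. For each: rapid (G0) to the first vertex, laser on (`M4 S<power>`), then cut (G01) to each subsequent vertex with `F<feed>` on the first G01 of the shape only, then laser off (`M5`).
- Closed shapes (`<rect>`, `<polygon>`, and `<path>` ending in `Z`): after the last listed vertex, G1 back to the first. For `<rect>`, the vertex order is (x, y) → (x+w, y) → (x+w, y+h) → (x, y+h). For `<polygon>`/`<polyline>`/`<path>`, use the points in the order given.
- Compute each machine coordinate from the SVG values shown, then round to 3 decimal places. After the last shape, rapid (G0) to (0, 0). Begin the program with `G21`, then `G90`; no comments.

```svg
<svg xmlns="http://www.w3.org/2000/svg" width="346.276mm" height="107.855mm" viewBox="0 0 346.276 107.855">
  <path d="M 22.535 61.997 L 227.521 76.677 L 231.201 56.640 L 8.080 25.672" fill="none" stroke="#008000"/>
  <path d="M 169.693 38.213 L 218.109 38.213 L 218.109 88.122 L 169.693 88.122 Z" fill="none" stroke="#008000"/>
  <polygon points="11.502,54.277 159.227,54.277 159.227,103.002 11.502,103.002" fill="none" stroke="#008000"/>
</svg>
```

G21
G90
G0 X22.535 Y45.858
M4 S837
G01 X227.521 Y31.178 F760
G01 X231.201 Y51.215
G01 X8.080 Y82.183
M5
G0 X169.693 Y69.642
M4 S837
G01 X218.109 Y69.642 F760
G01 X218.109 Y19.733
G01 X169.693 Y19.733
G01 X169.693 Y69.642
M5
G0 X11.502 Y53.578
M4 S837
G01 X159.227 Y53.578 F760
G01 X159.227 Y4.853
G01 X11.502 Y4.853
G01 X11.502 Y53.578
M5
G0 X0.000 Y0.000

viewBox `0 0 346.276 107.855` with mm width/height → 1 unit = 1 mm. Flip: y_m = 107.855 − y_svg.

**Shape 1** — `<path>` open polyline, stroke `#008000` → cut (S837, F760). Machine vertices: (22.535,45.858) → (227.521,31.178) → (231.201,51.215) → (8.080,82.183). Open path.

**Shape 2** — `<path>` rectangle, stroke `#008000` → cut (S837, F760). Machine vertices: (169.693,69.642) → (218.109,69.642) → (218.109,19.733) → (169.693,19.733) → (169.693,69.642). Closed: final G1 returns to the first vertex.

**Shape 3** — `<polygon>` rectangle, stroke `#008000` → cut (S837, F760). Machine vertices: (11.502,53.578) → (159.227,53.578) → (159.227,4.853) → (11.502,4.853) → (11.502,53.578). Closed: final G1 returns to the first vertex.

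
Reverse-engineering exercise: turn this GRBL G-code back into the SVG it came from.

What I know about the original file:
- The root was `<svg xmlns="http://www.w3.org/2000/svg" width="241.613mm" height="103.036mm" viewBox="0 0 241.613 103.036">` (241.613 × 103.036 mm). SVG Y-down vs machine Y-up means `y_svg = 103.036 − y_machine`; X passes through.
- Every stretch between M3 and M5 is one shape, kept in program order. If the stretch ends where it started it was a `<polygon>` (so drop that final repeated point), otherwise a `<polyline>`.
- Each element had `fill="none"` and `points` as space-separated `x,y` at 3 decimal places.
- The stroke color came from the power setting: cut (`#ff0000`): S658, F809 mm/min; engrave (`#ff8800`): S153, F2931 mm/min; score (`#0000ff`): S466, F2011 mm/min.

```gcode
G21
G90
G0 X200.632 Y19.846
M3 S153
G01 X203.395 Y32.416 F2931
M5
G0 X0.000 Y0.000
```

Each laser-on run becomes one SVG element. Flip Y back into SVG space with y_svg = 103.036 − y_machine. Every run uses S153, so all elements get stroke `#ff8800` (engrave).

Run 1: The run is open, so emit a `<polyline>` with points (Y-flipped): 200.632,83.190 203.395,70.620.

<svg xmlns="http://www.w3.org/2000/svg" width="241.613mm" height="103.036mm" viewBox="0 0 241.613 103.036">
  <polyline points="200.632,83.190 203.395,70.620" fill="none" stroke="#ff8800"/>
</svg>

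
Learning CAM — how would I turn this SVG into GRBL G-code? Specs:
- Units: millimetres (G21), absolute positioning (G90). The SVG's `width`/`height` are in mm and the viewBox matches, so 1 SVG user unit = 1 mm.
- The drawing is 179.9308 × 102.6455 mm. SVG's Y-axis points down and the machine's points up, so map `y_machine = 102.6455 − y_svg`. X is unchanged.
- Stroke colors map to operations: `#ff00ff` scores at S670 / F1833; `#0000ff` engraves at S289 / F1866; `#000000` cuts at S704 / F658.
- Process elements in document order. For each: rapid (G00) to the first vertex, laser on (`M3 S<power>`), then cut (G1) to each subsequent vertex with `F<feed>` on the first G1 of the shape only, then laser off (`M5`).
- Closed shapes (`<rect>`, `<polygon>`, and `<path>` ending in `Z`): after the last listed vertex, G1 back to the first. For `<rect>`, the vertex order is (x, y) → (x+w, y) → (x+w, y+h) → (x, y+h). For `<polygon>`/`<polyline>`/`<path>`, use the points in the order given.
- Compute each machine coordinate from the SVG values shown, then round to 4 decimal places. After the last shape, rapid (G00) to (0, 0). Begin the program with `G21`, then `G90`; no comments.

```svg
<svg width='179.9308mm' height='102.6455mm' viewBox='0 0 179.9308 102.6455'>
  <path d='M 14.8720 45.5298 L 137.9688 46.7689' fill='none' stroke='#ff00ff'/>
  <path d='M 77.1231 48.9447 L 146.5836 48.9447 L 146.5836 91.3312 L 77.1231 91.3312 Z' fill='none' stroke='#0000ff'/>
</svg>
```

G21
G90
G00 X14.8720 Y57.1157
M3 S670
G1 X137.9688 Y55.8766 F1833
M5
G00 X77.1231 Y53.7008
M3 S289
G1 X146.5836 Y53.7008 F1866
G1 X146.5836 Y11.3143
G1 X77.1231 Y11.3143
G1 X77.1231 Y53.7008
M5
G00 X0.0000 Y0.0000

1 u = 1 mm; y_m = 102.6455 − y.

[1] `<path>` line segment, #ff00ff→score S670 F1833: (14.8720,57.1157) → (137.9688,55.8766)

[2] `<path>` rectangle, #0000ff→engrave S289 F1866: (77.1231,53.7008) → (146.5836,53.7008) → (146.5836,11.3143) → (77.1231,11.3143) → (77.1231,53.7008) (closed)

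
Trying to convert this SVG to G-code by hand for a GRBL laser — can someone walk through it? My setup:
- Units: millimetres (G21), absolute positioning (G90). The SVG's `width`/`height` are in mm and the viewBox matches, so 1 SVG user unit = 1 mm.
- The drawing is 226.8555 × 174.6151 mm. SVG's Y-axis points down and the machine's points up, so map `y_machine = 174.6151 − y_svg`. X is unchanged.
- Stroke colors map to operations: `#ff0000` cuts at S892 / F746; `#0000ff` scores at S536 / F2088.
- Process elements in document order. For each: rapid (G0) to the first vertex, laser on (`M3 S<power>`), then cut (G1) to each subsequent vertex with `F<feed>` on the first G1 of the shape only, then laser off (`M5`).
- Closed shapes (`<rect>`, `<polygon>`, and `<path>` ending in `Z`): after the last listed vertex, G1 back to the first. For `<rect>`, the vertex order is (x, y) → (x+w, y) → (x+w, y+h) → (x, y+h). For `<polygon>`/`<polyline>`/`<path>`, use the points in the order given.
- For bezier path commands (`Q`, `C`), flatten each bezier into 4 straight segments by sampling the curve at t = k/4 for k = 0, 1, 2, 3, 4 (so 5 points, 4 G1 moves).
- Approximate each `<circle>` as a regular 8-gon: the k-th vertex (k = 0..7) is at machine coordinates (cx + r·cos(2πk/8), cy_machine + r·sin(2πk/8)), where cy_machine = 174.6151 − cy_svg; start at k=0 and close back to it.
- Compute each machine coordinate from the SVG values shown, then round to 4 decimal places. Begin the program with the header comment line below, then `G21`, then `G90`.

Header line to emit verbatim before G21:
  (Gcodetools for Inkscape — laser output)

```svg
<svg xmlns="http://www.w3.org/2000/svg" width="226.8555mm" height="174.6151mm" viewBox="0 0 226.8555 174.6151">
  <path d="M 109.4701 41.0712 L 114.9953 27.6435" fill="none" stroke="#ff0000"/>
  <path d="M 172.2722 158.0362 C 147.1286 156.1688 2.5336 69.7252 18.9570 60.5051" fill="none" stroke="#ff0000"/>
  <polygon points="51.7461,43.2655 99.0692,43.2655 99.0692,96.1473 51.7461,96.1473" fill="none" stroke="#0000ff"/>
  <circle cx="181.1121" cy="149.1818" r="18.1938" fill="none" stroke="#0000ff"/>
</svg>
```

(Gcodetools for Inkscape — laser output)
G21
G90
G0 X109.4701 Y133.5439
M3 S892
G1 X114.9953 Y146.9716 F746
M5
G0 X172.2722 Y16.5789
M3 S892
G1 X135.3997 Y31.3094 F746
G1 X80.0270 Y62.5872
G1 X32.4481 Y95.2436
G1 X18.9570 Y114.1100
M5
G0 X51.7461 Y131.3496
M3 S536
G1 X99.0692 Y131.3496 F2088
G1 X99.0692 Y78.4678
G1 X51.7461 Y78.4678
G1 X51.7461 Y131.3496
M5
G0 X199.3059 Y25.4333
M3 S536
G1 X193.9771 Y38.2983 F2088
G1 X181.1121 Y43.6271
G1 X168.2471 Y38.2983
G1 X162.9183 Y25.4333
G1 X168.2471 Y12.5683
G1 X181.1121 Y7.2395
G1 X193.9771 Y12.5683
G1 X199.3059 Y25.4333
M5

Since the viewBox matches the mm dimensions, user units are millimetres directly. The only transform is the Y-flip y_m = 174.6151 − y_svg.

Shape 1 is a line segment drawn with `<path>`. Its stroke #ff0000 means cut at S892, F746. After flipping Y the toolpath is (109.4701,133.5439) → (114.9953,146.9716).

Shape 2 is a cubic bezier drawn with `<path>`. Its stroke #ff0000 means cut at S892, F746. After flipping Y the toolpath is (172.2722,16.5789) → (135.3997,31.3094) → (80.0270,62.5872) → (32.4481,95.2436) → (18.9570,114.1100).

Shape 3 is a rectangle drawn with `<polygon>`. Its stroke #0000ff means score at S536, F2088. After flipping Y the toolpath is (51.7461,131.3496) → (99.0692,131.3496) → (99.0692,78.4678) → (51.7461,78.4678) → (51.7461,131.3496), returning to the start.

Shape 4 is a circle drawn with `<circle>`. Its stroke #0000ff means score at S536, F2088. After flipping Y the toolpath is (199.3059,25.4333) → (193.9771,38.2983) → (181.1121,43.6271) → (168.2471,38.2983) → (162.9183,25.4333) → (168.2471,12.5683) → (181.1121,7.2395) → (193.9771,12.5683) → (199.3059,25.4333), returning to the start.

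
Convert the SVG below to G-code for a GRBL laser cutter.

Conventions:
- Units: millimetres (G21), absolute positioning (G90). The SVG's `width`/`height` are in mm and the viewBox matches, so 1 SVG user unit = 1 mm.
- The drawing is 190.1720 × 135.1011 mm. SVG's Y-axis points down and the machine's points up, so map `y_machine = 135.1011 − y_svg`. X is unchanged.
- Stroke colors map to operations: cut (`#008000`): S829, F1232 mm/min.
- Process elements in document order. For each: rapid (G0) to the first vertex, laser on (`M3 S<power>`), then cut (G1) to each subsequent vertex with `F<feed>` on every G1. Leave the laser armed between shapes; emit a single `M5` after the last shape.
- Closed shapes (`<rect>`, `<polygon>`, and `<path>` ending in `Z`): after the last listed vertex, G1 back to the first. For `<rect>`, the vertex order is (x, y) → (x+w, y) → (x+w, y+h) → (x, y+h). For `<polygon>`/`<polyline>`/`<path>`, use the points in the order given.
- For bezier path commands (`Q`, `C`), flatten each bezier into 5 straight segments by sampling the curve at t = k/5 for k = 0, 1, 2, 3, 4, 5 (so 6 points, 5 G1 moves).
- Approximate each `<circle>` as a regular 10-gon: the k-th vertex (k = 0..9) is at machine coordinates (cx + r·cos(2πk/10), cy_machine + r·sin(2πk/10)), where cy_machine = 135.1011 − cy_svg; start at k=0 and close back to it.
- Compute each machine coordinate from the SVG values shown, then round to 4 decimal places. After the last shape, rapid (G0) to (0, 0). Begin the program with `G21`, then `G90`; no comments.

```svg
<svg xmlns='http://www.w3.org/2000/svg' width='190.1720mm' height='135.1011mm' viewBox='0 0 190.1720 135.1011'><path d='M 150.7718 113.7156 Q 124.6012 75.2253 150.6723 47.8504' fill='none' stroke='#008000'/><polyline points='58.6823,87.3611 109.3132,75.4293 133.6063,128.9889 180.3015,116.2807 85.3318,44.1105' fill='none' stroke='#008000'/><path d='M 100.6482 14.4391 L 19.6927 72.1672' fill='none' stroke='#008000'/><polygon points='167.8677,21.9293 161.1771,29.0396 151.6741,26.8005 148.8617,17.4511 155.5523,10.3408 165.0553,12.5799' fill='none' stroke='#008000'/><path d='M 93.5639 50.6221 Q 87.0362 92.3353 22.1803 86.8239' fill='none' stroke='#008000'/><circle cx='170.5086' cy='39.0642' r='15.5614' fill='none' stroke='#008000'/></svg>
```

1 u = 1 mm; y_m = 135.1011 − y.

[1] `<path>` quadratic bezier, #008000→cut S829 F1232: (150.7718,21.3855) → (142.3932,36.3370) → (138.1940,50.3993) → (138.1741,63.5723) → (142.3335,75.8561) → (150.6723,87.2507)

[2] `<polyline>` open polyline, #008000→cut S829 F1232: (58.6823,47.7400) → (109.3132,59.6718) → (133.6063,6.1122) → (180.3015,18.8204) → (85.3318,90.9906)

[3] `<path>` line segment, #008000→cut S829 F1232: (100.6482,120.6620) → (19.6927,62.9339)

[4] `<polygon>` regular polygon, #008000→cut S829 F1232: (167.8677,113.1718) → (161.1771,106.0615) → (151.6741,108.3006) → (148.8617,117.6500) → (155.5523,124.7603) → (165.0553,122.5212) → (167.8677,113.1718) (closed)

[5] `<path>` quadratic bezier, #008000→cut S829 F1232: (93.5639,84.4790) → (88.6197,69.6827) → (79.0092,58.6644) → (64.7325,51.4240) → (45.7895,47.9616) → (22.1803,48.2772)

[6] `<circle>` circle, #008000→cut S829 F1232: (186.0700,96.0369) → (183.0980,105.1837) → (175.3173,110.8367) → (165.6999,110.8367) → (157.9192,105.1837) → (154.9472,96.0369) → (157.9192,86.8901) → (165.6999,81.2371) → (175.3173,81.2371) → (183.0980,86.8901) → (186.0700,96.0369) (closed)

G21
G90
G0 X150.7718 Y21.3855
M3 S829
G1 X142.3932 Y36.3370 F1232
G1 X138.1940 Y50.3993 F1232
G1 X138.1741 Y63.5723 F1232
G1 X142.3335 Y75.8561 F1232
G1 X150.6723 Y87.2507 F1232
G0 X58.6823 Y47.7400
M3 S829
G1 X109.3132 Y59.6718 F1232
G1 X133.6063 Y6.1122 F1232
G1 X180.3015 Y18.8204 F1232
G1 X85.3318 Y90.9906 F1232
G0 X100.6482 Y120.6620
M3 S829
G1 X19.6927 Y62.9339 F1232
G0 X167.8677 Y113.1718
M3 S829
G1 X161.1771 Y106.0615 F1232
G1 X151.6741 Y108.3006 F1232
G1 X148.8617 Y117.6500 F1232
G1 X155.5523 Y124.7603 F1232
G1 X165.0553 Y122.5212 F1232
G1 X167.8677 Y113.1718 F1232
G0 X93.5639 Y84.4790
M3 S829
G1 X88.6197 Y69.6827 F1232
G1 X79.0092 Y58.6644 F1232
G1 X64.7325 Y51.4240 F1232
G1 X45.7895 Y47.9616 F1232
G1 X22.1803 Y48.2772 F1232
G0 X186.0700 Y96.0369
M3 S829
G1 X183.0980 Y105.1837 F1232
G1 X175.3173 Y110.8367 F1232
G1 X165.6999 Y110.8367 F1232
G1 X157.9192 Y105.1837 F1232
G1 X154.9472 Y96.0369 F1232
G1 X157.9192 Y86.8901 F1232
G1 X165.6999 Y81.2371 F1232
G1 X175.3173 Y81.2371 F1232
G1 X183.0980 Y86.8901 F1232
G1 X186.0700 Y96.0369 F1232
M5
G0 X0.0000 Y0.0000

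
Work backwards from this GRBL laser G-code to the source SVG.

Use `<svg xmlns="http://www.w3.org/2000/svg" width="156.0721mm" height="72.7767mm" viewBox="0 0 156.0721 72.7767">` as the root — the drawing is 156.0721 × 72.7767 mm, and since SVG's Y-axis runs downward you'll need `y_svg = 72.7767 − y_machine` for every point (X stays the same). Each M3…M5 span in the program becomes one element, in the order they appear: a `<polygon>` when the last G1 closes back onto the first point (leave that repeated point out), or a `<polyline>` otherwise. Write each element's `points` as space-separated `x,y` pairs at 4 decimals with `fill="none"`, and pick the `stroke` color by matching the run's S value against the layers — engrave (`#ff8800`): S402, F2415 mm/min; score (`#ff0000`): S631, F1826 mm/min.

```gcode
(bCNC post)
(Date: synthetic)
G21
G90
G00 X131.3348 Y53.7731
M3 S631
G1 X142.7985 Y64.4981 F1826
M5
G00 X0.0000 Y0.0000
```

<svg xmlns="http://www.w3.org/2000/svg" width="156.0721mm" height="72.7767mm" viewBox="0 0 156.0721 72.7767">
  <polyline points="131.3348,19.0036 142.7985,8.2786" fill="none" stroke="#ff0000"/>
</svg>

y_svg = 72.7767 − y_m. Every run uses S631, so all elements get stroke `#ff0000` (score).

[1] open run; points: 131.3348,19.0036 142.7985,8.2786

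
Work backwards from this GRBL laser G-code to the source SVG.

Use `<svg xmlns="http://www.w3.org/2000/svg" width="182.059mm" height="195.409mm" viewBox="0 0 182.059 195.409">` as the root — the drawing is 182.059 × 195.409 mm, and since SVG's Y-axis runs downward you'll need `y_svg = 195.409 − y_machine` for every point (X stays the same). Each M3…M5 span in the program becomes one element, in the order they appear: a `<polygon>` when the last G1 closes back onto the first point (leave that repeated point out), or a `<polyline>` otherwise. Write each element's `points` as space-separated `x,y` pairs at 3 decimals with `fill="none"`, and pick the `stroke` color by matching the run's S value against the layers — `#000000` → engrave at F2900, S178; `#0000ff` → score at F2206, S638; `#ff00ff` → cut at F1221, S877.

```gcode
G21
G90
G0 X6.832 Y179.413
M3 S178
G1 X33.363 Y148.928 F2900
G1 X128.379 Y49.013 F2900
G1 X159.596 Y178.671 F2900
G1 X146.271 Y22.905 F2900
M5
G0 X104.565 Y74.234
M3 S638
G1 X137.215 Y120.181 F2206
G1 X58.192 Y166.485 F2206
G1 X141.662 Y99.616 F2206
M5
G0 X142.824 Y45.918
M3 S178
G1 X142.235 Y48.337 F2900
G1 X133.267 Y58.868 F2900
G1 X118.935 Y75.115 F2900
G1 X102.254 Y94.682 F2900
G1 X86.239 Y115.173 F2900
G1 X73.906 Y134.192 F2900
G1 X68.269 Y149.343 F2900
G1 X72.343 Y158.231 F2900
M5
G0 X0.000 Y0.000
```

y_svg = 195.409 − y_m.

[1] S178→`#000000` (engrave); open run; points: 6.832,15.996 33.363,46.481 128.379,146.396 159.596,16.738 146.271,172.504

[2] S638→`#0000ff` (score); open run; points: 104.565,121.175 137.215,75.228 58.192,28.924 141.662,95.793

[3] S178→`#000000` (engrave); open run; points: 142.824,149.491 142.235,147.072 133.267,136.541 118.935,120.294 102.254,100.727 86.239,80.236 73.906,61.217 68.269,46.066 72.343,37.178

<svg xmlns="http://www.w3.org/2000/svg" width="182.059mm" height="195.409mm" viewBox="0 0 182.059 195.409">
  <polyline points="6.832,15.996 33.363,46.481 128.379,146.396 159.596,16.738 146.271,172.504" fill="none" stroke="#000000"/>
  <polyline points="104.565,121.175 137.215,75.228 58.192,28.924 141.662,95.793" fill="none" stroke="#0000ff"/>
  <polyline points="142.824,149.491 142.235,147.072 133.267,136.541 118.935,120.294 102.254,100.727 86.239,80.236 73.906,61.217 68.269,46.066 72.343,37.178" fill="none" stroke="#000000"/>
</svg>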